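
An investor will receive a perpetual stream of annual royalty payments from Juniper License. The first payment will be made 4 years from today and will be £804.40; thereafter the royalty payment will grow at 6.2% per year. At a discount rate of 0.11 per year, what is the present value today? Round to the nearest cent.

Value at end of year 3: C₁ / (r − g) = £804.40 / (0.11 − 0.062) = £16,758.3333
Discount to today: PV = £16,758.3333 / (1 + 0.11)^3 = £16,758.3333 / 1.367631 = £12,253.55

£12253.55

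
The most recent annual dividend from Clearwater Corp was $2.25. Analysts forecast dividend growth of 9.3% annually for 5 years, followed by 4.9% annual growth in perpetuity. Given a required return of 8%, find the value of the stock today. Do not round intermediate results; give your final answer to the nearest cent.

$92.49

D_1 = 2.45925
D_2 = 2.68796
D_3 = 2.93794
D_4 = 3.21117
D_5 = 3.50981
Terminal value at year 5: TV = D_5×(1+g_2)/(r−g_2) = 3.68179/0.031 = 118.76737
P_0 = D_1/(1+r)^1 + D_2/(1+r)^2 + D_3/(1+r)^3 + D_4/(1+r)^4 + D_5/(1+r)^5 + TV/(1+r)^5
    = 2.27708 + 2.30449 + 2.33223 + 2.36031 + 2.38872 + 80.83107 = 92.49390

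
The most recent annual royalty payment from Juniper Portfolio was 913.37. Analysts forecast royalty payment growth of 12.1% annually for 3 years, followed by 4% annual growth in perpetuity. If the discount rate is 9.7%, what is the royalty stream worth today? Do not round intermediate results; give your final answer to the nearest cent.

D_1 = 1023.88777
D_2 = 1147.77819
D_3 = 1286.65935
Terminal value at year 3: TV = D_3×(1+g_2)/(r−g_2) = 1338.12573/0.057 = 23475.88992
P_0 = D_1/(1+r)^1 + D_2/(1+r)^2 + D_3/(1+r)^3 + TV/(1+r)^3
    = 933.35257 + 953.77232 + 974.63880 + 17782.88343 = 20644.64712

20644.65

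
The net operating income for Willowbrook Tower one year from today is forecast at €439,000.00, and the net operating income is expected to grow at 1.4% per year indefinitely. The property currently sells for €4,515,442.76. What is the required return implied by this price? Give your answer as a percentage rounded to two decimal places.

P = D₁/(r − g) ⇒ r = D₁/P + g = €439,000.0000/€4,515,442.76 + 0.014 = 0.097222 + 0.014 = 0.111222

11.12%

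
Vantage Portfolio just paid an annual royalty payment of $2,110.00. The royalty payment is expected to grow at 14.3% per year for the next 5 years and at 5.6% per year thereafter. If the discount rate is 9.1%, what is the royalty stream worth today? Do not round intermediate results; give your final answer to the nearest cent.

D_1 = 2411.73000
D_2 = 2756.60739
D_3 = 3150.80225
D_4 = 3601.36697
D_5 = 4116.36244
Terminal value at year 5: TV = D_5×(1+g_2)/(r−g_2) = 4346.87874/0.035 = 124196.53547
P_0 = D_1/(1+r)^1 + D_2/(1+r)^2 + D_3/(1+r)^3 + D_4/(1+r)^4 + D_5/(1+r)^5 + TV/(1+r)^5
    = 2210.56829 + 2315.92993 + 2426.31339 + 2541.95802 + 2663.11459 + 80349.97171 = 92507.85593

$92507.86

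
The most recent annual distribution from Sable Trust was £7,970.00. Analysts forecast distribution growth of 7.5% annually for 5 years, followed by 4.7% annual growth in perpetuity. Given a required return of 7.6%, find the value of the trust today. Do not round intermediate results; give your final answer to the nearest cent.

£326148.89

D_1 = 8567.75000
D_2 = 9210.33125
D_3 = 9901.10609
D_4 = 10643.68905
D_5 = 11441.96573
Terminal value at year 5: TV = D_5×(1+g_2)/(r−g_2) = 11979.73812/0.029 = 413094.41789
P_0 = D_1/(1+r)^1 + D_2/(1+r)^2 + D_3/(1+r)^3 + D_4/(1+r)^4 + D_5/(1+r)^5 + TV/(1+r)^5
    = 7962.59294 + 7955.19276 + 7947.79946 + 7940.41302 + 7933.03346 + 286409.86316 = 326148.89479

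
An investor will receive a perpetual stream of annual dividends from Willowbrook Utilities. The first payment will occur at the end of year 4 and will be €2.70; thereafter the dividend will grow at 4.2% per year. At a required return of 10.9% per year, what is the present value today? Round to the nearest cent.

Value at end of year 3: C₁ / (r − g) = €2.70 / (0.109 − 0.042) = €40.2985
Discount to today: PV = €40.2985 / (1 + 0.109)^3 = €40.2985 / 1.363938 = €29.55

€29.55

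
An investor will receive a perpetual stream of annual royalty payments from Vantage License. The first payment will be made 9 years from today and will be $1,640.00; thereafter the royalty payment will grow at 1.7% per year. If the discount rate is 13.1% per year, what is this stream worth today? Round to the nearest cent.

Value at end of year 8: C₁ / (r − g) = $1,640.00 / (0.131 − 0.017) = $14,385.9649
Discount to today: PV = $14,385.9649 / (1 + 0.131)^8 = $14,385.9649 / 2.677323 = $5,373.26

$5373.26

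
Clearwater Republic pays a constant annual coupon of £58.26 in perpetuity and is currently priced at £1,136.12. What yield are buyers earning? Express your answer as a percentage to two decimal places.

P = C/r ⇒ r = C/P = £58.26/£1,136.12 = 0.051280

5.13%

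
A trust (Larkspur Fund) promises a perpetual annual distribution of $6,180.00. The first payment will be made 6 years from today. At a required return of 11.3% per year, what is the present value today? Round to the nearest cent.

Value at end of year 5: C / r = $6,180.00 / 0.113 = $54,690.2655
Discount to today: PV = $54,690.2655 / (1 + 0.113)^5 = $54,690.2655 / 1.707953 = $32,020.95

$32020.95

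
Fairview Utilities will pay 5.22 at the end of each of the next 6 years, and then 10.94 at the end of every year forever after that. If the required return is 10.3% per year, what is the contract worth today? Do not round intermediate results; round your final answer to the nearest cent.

PV of 6-year annuity: 5.22 × [1 − (1+0.103)^−6] / 0.103 = 22.53598
Perpetuity value at year 6: 10.94 / 0.103 = 106.21359
PV of perpetuity: 106.21359 / (1+0.103)^6 = 58.98302
Total PV = 22.53598 + 58.98302 = 81.51900

81.52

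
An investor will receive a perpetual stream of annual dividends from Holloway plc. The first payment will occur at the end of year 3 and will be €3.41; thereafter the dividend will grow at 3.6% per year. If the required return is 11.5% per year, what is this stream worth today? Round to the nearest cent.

Value at end of year 2: C₁ / (r − g) = €3.41 / (0.115 − 0.036) = €43.1646
Discount to today: PV = €43.1646 / (1 + 0.115)^2 = €43.1646 / 1.243225 = €34.72

€34.72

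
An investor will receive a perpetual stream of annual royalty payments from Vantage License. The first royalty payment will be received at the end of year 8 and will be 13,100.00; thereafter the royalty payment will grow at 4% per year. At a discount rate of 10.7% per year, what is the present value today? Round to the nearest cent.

95976.11

Value at end of year 7: C₁ / (r − g) = 13,100.00 / (0.107 − 0.04) = 195,522.3881
Discount to today: PV = 195,522.3881 / (1 + 0.107)^7 = 195,522.3881 / 2.037198 = 95,976.11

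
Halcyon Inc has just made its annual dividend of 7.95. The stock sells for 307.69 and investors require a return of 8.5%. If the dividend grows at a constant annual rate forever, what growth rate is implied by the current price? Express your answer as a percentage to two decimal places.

5.77%

P = D₀(1+g)/(r−g) ⇒ P(r−g) = D₀(1+g) ⇒ g(P+D₀) = P·r − D₀
g = (P·r − D₀)/(P + D₀) = (307.69×0.085 − 7.95) / (307.69 + 7.95) = 0.057672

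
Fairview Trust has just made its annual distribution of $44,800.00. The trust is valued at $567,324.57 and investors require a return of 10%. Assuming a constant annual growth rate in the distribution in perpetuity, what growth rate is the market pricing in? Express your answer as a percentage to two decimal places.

1.95%

P = D₀(1+g)/(r−g) ⇒ P(r−g) = D₀(1+g) ⇒ g(P+D₀) = P·r − D₀
g = (P·r − D₀)/(P + D₀) = ($567,324.57×0.1 − $44,800.00) / ($567,324.57 + $44,800.00) = 0.019494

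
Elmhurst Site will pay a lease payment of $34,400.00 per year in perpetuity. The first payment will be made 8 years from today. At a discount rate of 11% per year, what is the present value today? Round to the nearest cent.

$150627.72

Value at end of year 7: C / r = $34,400.00 / 0.11 = $312,727.2727
Discount to today: PV = $312,727.2727 / (1 + 0.11)^7 = $312,727.2727 / 2.076160 = $150,627.72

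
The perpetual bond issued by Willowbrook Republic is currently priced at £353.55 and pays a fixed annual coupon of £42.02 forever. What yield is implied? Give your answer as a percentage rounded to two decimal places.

P = C/r ⇒ r = C/P = £42.02/£353.55 = 0.118852

11.89%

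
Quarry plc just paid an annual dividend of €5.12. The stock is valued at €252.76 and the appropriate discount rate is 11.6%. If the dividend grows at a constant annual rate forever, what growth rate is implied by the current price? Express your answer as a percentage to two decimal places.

P = D₀(1+g)/(r−g) ⇒ P(r−g) = D₀(1+g) ⇒ g(P+D₀) = P·r − D₀
g = (P·r − D₀)/(P + D₀) = (€252.76×0.116 − €5.12) / (€252.76 + €5.12) = 0.093843

9.38%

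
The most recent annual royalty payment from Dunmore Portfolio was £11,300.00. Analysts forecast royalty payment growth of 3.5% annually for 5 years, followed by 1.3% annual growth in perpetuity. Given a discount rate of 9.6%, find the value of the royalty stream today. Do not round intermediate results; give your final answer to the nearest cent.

£151313.56

D_1 = 11695.50000
D_2 = 12104.84250
D_3 = 12528.51199
D_4 = 12967.00991
D_5 = 13420.85525
Terminal value at year 5: TV = D_5×(1+g_2)/(r−g_2) = 13595.32637/0.083 = 163799.11292
P_0 = D_1/(1+r)^1 + D_2/(1+r)^2 + D_3/(1+r)^3 + D_4/(1+r)^4 + D_5/(1+r)^5 + TV/(1+r)^5
    = 10671.07664 + 10077.15723 + 9516.29355 + 8986.64583 + 8486.47667 + 103575.91407 = 151313.56399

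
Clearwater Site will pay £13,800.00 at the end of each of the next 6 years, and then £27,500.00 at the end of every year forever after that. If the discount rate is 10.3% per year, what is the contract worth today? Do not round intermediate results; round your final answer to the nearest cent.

£207844.15

PV of 6-year annuity: £13,800.00 × [1 − (1+0.103)^−6] / 0.103 = 59577.86692
Perpetuity value at year 6: £27,500.00 / 0.103 = 266990.29126
PV of perpetuity: 266990.29126 / (1+0.103)^6 = 148266.28110
Total PV = 59577.86692 + 148266.28110 = 207844.14802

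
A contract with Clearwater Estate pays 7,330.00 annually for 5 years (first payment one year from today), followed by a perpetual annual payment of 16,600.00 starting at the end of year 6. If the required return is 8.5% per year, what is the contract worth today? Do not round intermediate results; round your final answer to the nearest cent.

158764.37

PV of 5-year annuity: 7,330.00 × [1 − (1+0.085)^−5] / 0.085 = 28884.90644
Perpetuity value at year 5: 16,600.00 / 0.085 = 195294.11765
PV of perpetuity: 195294.11765 / (1+0.085)^5 = 129879.45914
Total PV = 28884.90644 + 129879.45914 = 158764.36558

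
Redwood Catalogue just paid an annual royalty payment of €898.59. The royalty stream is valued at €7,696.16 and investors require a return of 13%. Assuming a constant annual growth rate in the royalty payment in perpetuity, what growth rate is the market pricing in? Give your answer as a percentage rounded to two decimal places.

1.19%

P = D₀(1+g)/(r−g) ⇒ P(r−g) = D₀(1+g) ⇒ g(P+D₀) = P·r − D₀
g = (P·r − D₀)/(P + D₀) = (€7,696.16×0.13 − €898.59) / (€7,696.16 + €898.59) = 0.011857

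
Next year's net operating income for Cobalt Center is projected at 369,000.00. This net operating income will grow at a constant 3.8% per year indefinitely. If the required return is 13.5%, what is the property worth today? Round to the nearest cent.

3804123.71

Growing perpetuity: P = D₁ / (r − g) = 369,000.0000 / (0.135 − 0.038) = 3,804,123.71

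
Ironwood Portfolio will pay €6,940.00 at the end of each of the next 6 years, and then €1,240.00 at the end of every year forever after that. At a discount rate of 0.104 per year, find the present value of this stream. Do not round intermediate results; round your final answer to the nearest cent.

€36459.75

PV of 6-year annuity: €6,940.00 × [1 − (1+0.104)^−6] / 0.104 = 29874.47292
Perpetuity value at year 6: €1,240.00 / 0.104 = 11923.07692
PV of perpetuity: 11923.07692 / (1+0.104)^6 = 6585.27484
Total PV = 29874.47292 + 6585.27484 = 36459.74777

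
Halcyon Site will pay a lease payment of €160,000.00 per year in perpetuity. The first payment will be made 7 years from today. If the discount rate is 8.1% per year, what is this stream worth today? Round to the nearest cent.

€1237886.42

Value at end of year 6: C / r = €160,000.00 / 0.081 = €1,975,308.6420
Discount to today: PV = €1,975,308.6420 / (1 + 0.081)^6 = €1,975,308.6420 / 1.595711 = €1,237,886.42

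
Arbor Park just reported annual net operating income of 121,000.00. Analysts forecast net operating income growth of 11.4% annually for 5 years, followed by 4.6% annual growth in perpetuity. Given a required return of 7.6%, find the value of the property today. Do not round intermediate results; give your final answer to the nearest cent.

5690541.51

D_1 = 134794.00000
D_2 = 150160.51600
D_3 = 167278.81482
D_4 = 186348.59971
D_5 = 207592.34008
Terminal value at year 5: TV = D_5×(1+g_2)/(r−g_2) = 217141.58773/0.03 = 7238052.92417
P_0 = D_1/(1+r)^1 + D_2/(1+r)^2 + D_3/(1+r)^3 + D_4/(1+r)^4 + D_5/(1+r)^5 + TV/(1+r)^5
    = 125273.23420 + 129697.38188 + 134277.77269 + 139019.92451 + 143929.55010 + 5018343.64672 = 5690541.51009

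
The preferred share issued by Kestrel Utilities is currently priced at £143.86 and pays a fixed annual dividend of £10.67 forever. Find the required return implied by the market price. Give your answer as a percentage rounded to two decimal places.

7.42%

P = C/r ⇒ r = C/P = £10.67/£143.86 = 0.074169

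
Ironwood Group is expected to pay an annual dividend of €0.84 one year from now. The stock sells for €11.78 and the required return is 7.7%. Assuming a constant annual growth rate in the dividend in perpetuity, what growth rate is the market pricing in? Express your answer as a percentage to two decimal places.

P = D₁/(r−g) ⇒ g = r − D₁/P = 0.077 − €0.84/€11.78 = 0.005693

0.57%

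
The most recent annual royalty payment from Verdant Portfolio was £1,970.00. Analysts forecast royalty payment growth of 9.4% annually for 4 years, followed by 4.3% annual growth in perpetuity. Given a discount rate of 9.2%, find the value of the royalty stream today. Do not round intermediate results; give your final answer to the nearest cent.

D_1 = 2155.18000
D_2 = 2357.76692
D_3 = 2579.39701
D_4 = 2821.86033
Terminal value at year 4: TV = D_4×(1+g_2)/(r−g_2) = 2943.20032/0.049 = 60065.31273
P_0 = D_1/(1+r)^1 + D_2/(1+r)^2 + D_3/(1+r)^3 + D_4/(1+r)^4 + TV/(1+r)^4
    = 1973.60806 + 1977.22273 + 1980.84401 + 1984.47193 + 42240.90255 = 50157.04928

£50157.05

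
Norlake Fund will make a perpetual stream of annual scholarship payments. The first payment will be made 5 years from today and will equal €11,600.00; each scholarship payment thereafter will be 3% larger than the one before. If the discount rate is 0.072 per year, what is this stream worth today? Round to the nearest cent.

Value at end of year 4: C₁ / (r − g) = €11,600.00 / (0.072 − 0.03) = €276,190.4762
Discount to today: PV = €276,190.4762 / (1 + 0.072)^4 = €276,190.4762 / 1.320624 = €209,136.37

€209136.37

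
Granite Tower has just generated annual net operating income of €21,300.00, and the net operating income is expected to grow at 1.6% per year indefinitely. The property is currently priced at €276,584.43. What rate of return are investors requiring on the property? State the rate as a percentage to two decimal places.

D₁ = €21,300.00 × 1.016 = €21,640.8000
P = D₁/(r − g) ⇒ r = D₁/P + g = €21,640.8000/€276,584.43 + 0.016 = 0.078243 + 0.016 = 0.094243

9.42%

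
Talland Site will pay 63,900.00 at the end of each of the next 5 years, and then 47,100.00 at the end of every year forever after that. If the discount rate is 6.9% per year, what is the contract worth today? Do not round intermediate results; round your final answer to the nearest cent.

751676.84

PV of 5-year annuity: 63,900.00 × [1 − (1+0.069)^−5] / 0.069 = 262705.63161
Perpetuity value at year 5: 47,100.00 / 0.069 = 682608.69565
PV of perpetuity: 682608.69565 / (1+0.069)^5 = 488971.21132
Total PV = 262705.63161 + 488971.21132 = 751676.84293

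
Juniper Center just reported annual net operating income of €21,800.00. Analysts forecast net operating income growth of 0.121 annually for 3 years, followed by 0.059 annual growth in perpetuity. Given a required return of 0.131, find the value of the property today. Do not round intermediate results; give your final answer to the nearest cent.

€376461.86

D_1 = 24437.80000
D_2 = 27394.77380
D_3 = 30709.54143
Terminal value at year 3: TV = D_3×(1+g_2)/(r−g_2) = 32521.40437/0.072 = 451686.17186
P_0 = D_1/(1+r)^1 + D_2/(1+r)^2 + D_3/(1+r)^3 + TV/(1+r)^3
    = 21607.25022 + 21416.20468 + 21226.84832 + 312211.56072 = 376461.86395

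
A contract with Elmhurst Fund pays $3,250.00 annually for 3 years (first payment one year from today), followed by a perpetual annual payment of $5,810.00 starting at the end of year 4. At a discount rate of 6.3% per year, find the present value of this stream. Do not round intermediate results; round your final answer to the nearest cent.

PV of 3-year annuity: $3,250.00 × [1 − (1+0.063)^−3] / 0.063 = 8639.29432
Perpetuity value at year 3: $5,810.00 / 0.063 = 92222.22222
PV of perpetuity: 92222.22222 / (1+0.063)^3 = 76777.82223
Total PV = 8639.29432 + 76777.82223 = 85417.11654

$85417.12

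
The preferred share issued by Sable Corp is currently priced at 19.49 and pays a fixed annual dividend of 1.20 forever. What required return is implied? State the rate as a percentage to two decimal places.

P = C/r ⇒ r = C/P = 1.20/19.49 = 0.061570

6.16%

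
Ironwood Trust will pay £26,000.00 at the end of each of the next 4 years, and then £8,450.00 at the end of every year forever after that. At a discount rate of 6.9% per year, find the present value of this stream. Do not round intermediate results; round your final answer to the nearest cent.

£182043.77

PV of 4-year annuity: £26,000.00 × [1 − (1+0.069)^−4] / 0.069 = 88266.67175
Perpetuity value at year 4: £8,450.00 / 0.069 = 122463.76812
PV of perpetuity: 122463.76812 / (1+0.069)^4 = 93777.09980
Total PV = 88266.67175 + 93777.09980 = 182043.77155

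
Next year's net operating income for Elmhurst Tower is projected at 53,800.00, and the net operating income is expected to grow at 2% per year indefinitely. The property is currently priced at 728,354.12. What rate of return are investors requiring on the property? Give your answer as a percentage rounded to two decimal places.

P = D₁/(r − g) ⇒ r = D₁/P + g = 53,800.0000/728,354.12 + 0.02 = 0.073865 + 0.02 = 0.093865

9.39%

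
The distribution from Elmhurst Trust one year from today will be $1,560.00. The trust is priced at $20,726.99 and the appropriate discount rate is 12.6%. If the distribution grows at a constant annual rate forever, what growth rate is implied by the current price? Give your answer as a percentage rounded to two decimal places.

P = D₁/(r−g) ⇒ g = r − D₁/P = 0.126 − $1,560.00/$20,726.99 = 0.050736

5.07%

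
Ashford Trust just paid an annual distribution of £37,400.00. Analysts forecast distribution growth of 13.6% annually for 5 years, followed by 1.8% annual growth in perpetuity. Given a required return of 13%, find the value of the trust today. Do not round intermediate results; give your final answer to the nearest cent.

£539060.51

D_1 = 42486.40000
D_2 = 48264.55040
D_3 = 54828.52925
D_4 = 62285.20923
D_5 = 70755.99769
Terminal value at year 5: TV = D_5×(1+g_2)/(r−g_2) = 72029.60565/0.112 = 643121.47899
P_0 = D_1/(1+r)^1 + D_2/(1+r)^2 + D_3/(1+r)^3 + D_4/(1+r)^4 + D_5/(1+r)^5 + TV/(1+r)^5
    = 37598.58407 + 37798.22257 + 37998.92110 + 38200.68528 + 38403.52078 + 349060.57278 = 539060.50657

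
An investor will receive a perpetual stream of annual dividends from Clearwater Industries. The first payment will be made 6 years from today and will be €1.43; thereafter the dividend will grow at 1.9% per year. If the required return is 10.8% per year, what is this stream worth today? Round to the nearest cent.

€9.62

Value at end of year 5: C₁ / (r − g) = €1.43 / (0.108 − 0.019) = €16.0674
Discount to today: PV = €16.0674 / (1 + 0.108)^5 = €16.0674 / 1.669932 = €9.62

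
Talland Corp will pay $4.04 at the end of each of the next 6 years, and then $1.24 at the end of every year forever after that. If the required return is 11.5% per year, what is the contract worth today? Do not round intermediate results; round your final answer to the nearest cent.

$22.46

PV of 6-year annuity: $4.04 × [1 − (1+0.115)^−6] / 0.115 = 16.84799
Perpetuity value at year 6: $1.24 / 0.115 = 10.78261
PV of perpetuity: 10.78261 / (1+0.115)^6 = 5.61144
Total PV = 16.84799 + 5.61144 = 22.45943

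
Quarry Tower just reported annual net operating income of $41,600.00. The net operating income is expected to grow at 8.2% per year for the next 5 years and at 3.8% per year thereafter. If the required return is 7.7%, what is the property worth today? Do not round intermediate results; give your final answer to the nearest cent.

$1344055.70

D_1 = 45011.20000
D_2 = 48702.11840
D_3 = 52695.69211
D_4 = 57016.73886
D_5 = 61692.11145
Terminal value at year 5: TV = D_5×(1+g_2)/(r−g_2) = 64036.41168/0.039 = 1641959.27393
P_0 = D_1/(1+r)^1 + D_2/(1+r)^2 + D_3/(1+r)^3 + D_4/(1+r)^4 + D_5/(1+r)^5 + TV/(1+r)^5
    = 41793.12906 + 41987.15473 + 42182.08117 + 42377.91256 + 42574.65310 + 1133140.76710 = 1344055.69771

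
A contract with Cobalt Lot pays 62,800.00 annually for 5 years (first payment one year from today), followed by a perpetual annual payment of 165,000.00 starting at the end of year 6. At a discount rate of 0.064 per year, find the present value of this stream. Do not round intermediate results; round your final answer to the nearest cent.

PV of 5-year annuity: 62,800.00 × [1 − (1+0.064)^−5] / 0.064 = 261682.51625
Perpetuity value at year 5: 165,000.00 / 0.064 = 2578125.00000
PV of perpetuity: 2578125.00000 / (1+0.064)^5 = 1890583.35700
Total PV = 261682.51625 + 1890583.35700 = 2152265.87324

2152265.87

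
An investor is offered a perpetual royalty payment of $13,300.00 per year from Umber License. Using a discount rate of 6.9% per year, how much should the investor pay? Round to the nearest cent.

$192753.62

Level perpetuity: PV = C / r = $13,300.00 / 0.069 = $192,753.62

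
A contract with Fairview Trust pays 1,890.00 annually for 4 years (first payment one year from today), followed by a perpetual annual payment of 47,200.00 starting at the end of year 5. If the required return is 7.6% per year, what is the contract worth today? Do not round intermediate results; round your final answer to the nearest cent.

469634.22

PV of 4-year annuity: 1,890.00 × [1 − (1+0.076)^−4] / 0.076 = 6316.06261
Perpetuity value at year 4: 47,200.00 / 0.076 = 621052.63158
PV of perpetuity: 621052.63158 / (1+0.076)^4 = 463318.15797
Total PV = 6316.06261 + 463318.15797 = 469634.22057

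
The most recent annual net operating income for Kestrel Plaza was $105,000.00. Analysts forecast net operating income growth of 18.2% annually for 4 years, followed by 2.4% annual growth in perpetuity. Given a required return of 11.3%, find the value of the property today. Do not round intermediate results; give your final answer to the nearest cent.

$2025954.38

D_1 = 124110.00000
D_2 = 146698.02000
D_3 = 173397.05964
D_4 = 204955.32449
Terminal value at year 4: TV = D_4×(1+g_2)/(r−g_2) = 209874.25228/0.089 = 2358137.66609
P_0 = D_1/(1+r)^1 + D_2/(1+r)^2 + D_3/(1+r)^3 + D_4/(1+r)^4 + TV/(1+r)^4
    = 111509.43396 + 118422.41774 + 125763.96924 + 133560.65736 + 1536697.90045 = 2025954.37875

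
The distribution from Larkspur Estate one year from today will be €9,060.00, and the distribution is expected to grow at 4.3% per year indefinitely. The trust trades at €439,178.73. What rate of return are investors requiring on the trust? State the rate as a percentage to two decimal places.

6.36%

P = D₁/(r − g) ⇒ r = D₁/P + g = €9,060.0000/€439,178.73 + 0.043 = 0.020629 + 0.043 = 0.063629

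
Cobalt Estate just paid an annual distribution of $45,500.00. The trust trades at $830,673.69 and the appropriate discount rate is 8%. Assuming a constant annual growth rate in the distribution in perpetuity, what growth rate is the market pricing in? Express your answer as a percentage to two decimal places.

P = D₀(1+g)/(r−g) ⇒ P(r−g) = D₀(1+g) ⇒ g(P+D₀) = P·r − D₀
g = (P·r − D₀)/(P + D₀) = ($830,673.69×0.08 − $45,500.00) / ($830,673.69 + $45,500.00) = 0.023915

2.39%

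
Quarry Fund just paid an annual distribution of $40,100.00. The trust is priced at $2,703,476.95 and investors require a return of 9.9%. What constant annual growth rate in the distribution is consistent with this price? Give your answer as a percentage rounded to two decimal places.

P = D₀(1+g)/(r−g) ⇒ P(r−g) = D₀(1+g) ⇒ g(P+D₀) = P·r − D₀
g = (P·r − D₀)/(P + D₀) = ($2,703,476.95×0.099 − $40,100.00) / ($2,703,476.95 + $40,100.00) = 0.082937

8.29%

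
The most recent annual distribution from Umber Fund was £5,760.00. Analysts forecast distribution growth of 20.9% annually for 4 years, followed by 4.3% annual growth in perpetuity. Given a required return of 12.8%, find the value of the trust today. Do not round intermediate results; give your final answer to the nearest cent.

D_1 = 6963.84000
D_2 = 8419.28256
D_3 = 10178.91262
D_4 = 12306.30535
Terminal value at year 4: TV = D_4×(1+g_2)/(r−g_2) = 12835.47648/0.085 = 151005.60567
P_0 = D_1/(1+r)^1 + D_2/(1+r)^2 + D_3/(1+r)^3 + D_4/(1+r)^4 + TV/(1+r)^4
    = 6173.61702 + 6616.93526 + 7092.08753 + 7601.35977 + 93273.15582 = 120757.15541

£120757.16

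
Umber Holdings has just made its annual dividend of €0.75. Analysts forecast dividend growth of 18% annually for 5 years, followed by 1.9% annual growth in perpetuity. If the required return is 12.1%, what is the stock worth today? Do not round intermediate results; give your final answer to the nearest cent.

€14.07

D_1 = 0.88500
D_2 = 1.04430
D_3 = 1.23227
D_4 = 1.45408
D_5 = 1.71582
Terminal value at year 5: TV = D_5×(1+g_2)/(r−g_2) = 1.74842/0.102 = 17.14136
P_0 = D_1/(1+r)^1 + D_2/(1+r)^2 + D_3/(1+r)^3 + D_4/(1+r)^4 + D_5/(1+r)^5 + TV/(1+r)^5
    = 0.78947 + 0.83102 + 0.87476 + 0.92080 + 0.96927 + 9.68316 = 14.06849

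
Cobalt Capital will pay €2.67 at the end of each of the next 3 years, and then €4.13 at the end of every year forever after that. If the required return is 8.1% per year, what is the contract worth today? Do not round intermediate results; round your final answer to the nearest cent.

PV of 3-year annuity: €2.67 × [1 − (1+0.081)^−3] / 0.081 = 6.86845
Perpetuity value at year 3: €4.13 / 0.081 = 50.98765
PV of perpetuity: 50.98765 / (1+0.081)^3 = 40.36342
Total PV = 6.86845 + 40.36342 = 47.23187

€47.23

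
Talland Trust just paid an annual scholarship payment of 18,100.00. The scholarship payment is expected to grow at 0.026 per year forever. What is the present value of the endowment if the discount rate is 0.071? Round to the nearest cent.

412680.00

D₁ = D₀ × (1 + g) = 18,100.00 × 1.026 = 18,570.6000
Growing perpetuity: P = D₁ / (r − g) = 18,570.6000 / (0.071 − 0.026) = 412,680.00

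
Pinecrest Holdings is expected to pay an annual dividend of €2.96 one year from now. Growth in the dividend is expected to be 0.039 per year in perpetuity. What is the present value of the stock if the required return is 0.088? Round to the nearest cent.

Growing perpetuity: P = D₁ / (r − g) = €2.9600 / (0.088 − 0.039) = €60.41

€60.41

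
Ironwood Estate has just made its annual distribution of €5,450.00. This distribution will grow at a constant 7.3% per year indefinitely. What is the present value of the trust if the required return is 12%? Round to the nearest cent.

€124422.34

D₁ = D₀ × (1 + g) = €5,450.00 × 1.073 = €5,847.8500
Growing perpetuity: P = D₁ / (r − g) = €5,847.8500 / (0.12 − 0.073) = €124,422.34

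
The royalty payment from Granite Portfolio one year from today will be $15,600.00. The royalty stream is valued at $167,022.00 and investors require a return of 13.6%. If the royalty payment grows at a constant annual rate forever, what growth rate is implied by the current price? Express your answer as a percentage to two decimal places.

P = D₁/(r−g) ⇒ g = r − D₁/P = 0.136 − $15,600.00/$167,022.00 = 0.042599

4.26%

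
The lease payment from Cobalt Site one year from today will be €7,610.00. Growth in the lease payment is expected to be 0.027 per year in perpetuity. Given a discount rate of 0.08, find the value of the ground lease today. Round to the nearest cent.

€143584.91

Growing perpetuity: P = D₁ / (r − g) = €7,610.0000 / (0.08 − 0.027) = €143,584.91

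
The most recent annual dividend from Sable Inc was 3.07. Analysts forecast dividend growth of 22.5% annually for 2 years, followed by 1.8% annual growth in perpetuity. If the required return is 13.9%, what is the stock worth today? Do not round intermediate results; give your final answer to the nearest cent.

36.73

D_1 = 3.76075
D_2 = 4.60692
Terminal value at year 2: TV = D_2×(1+g_2)/(r−g_2) = 4.68984/0.121 = 38.75904
P_0 = D_1/(1+r)^1 + D_2/(1+r)^2 + TV/(1+r)^2
    = 3.30180 + 3.55110 + 29.87621 = 36.72911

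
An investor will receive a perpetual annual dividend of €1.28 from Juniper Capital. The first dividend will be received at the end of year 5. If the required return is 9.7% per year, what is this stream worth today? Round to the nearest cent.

€9.11

Value at end of year 4: C / r = €1.28 / 0.097 = €13.1959
Discount to today: PV = €13.1959 / (1 + 0.097)^4 = €13.1959 / 1.448193 = €9.11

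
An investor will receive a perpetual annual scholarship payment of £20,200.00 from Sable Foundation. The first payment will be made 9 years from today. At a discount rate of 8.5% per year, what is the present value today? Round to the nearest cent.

£123735.56

Value at end of year 8: C / r = £20,200.00 / 0.085 = £237,647.0588
Discount to today: PV = £237,647.0588 / (1 + 0.085)^8 = £237,647.0588 / 1.920604 = £123,735.56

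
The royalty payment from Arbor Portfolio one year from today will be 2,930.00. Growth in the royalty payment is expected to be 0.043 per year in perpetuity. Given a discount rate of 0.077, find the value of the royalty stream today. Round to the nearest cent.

Growing perpetuity: P = D₁ / (r − g) = 2,930.0000 / (0.077 − 0.043) = 86,176.47

86176.47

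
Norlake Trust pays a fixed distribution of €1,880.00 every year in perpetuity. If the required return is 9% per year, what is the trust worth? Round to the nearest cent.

Level perpetuity: PV = C / r = €1,880.00 / 0.09 = €20,888.89

€20888.89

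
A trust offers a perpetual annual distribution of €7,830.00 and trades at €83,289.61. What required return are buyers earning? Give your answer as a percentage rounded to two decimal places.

P = C/r ⇒ r = C/P = €7,830.00/€83,289.61 = 0.094009

9.40%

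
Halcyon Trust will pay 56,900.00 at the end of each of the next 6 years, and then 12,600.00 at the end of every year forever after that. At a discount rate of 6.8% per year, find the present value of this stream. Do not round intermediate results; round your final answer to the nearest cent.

PV of 6-year annuity: 56,900.00 × [1 − (1+0.068)^−6] / 0.068 = 272898.79774
Perpetuity value at year 6: 12,600.00 / 0.068 = 185294.11765
PV of perpetuity: 185294.11765 / (1+0.068)^6 = 124863.10092
Total PV = 272898.79774 + 124863.10092 = 397761.89866

397761.90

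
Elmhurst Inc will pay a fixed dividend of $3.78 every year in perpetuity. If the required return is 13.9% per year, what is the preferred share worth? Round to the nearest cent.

Level perpetuity: PV = C / r = $3.78 / 0.139 = $27.19

$27.19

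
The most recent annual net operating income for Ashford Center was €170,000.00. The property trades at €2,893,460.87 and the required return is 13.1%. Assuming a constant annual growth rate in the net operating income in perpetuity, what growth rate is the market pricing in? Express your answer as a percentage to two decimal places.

6.82%

P = D₀(1+g)/(r−g) ⇒ P(r−g) = D₀(1+g) ⇒ g(P+D₀) = P·r − D₀
g = (P·r − D₀)/(P + D₀) = (€2,893,460.87×0.131 − €170,000.00) / (€2,893,460.87 + €170,000.00) = 0.068238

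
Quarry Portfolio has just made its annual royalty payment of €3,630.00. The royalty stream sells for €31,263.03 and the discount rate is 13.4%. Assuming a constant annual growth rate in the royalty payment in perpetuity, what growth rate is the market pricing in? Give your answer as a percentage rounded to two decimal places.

1.60%

P = D₀(1+g)/(r−g) ⇒ P(r−g) = D₀(1+g) ⇒ g(P+D₀) = P·r − D₀
g = (P·r − D₀)/(P + D₀) = (€31,263.03×0.134 − €3,630.00) / (€31,263.03 + €3,630.00) = 0.016027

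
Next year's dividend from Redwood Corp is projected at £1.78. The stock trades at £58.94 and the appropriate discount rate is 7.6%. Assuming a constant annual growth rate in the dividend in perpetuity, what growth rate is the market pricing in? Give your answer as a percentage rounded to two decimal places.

4.58%

P = D₁/(r−g) ⇒ g = r − D₁/P = 0.076 − £1.78/£58.94 = 0.045800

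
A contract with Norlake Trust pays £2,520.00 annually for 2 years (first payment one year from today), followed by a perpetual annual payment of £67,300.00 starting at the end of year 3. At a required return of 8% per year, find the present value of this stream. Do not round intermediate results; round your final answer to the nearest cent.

£725730.11

PV of 2-year annuity: £2,520.00 × [1 − (1+0.08)^−2] / 0.08 = 4493.82716
Perpetuity value at year 2: £67,300.00 / 0.08 = 841250.00000
PV of perpetuity: 841250.00000 / (1+0.08)^2 = 721236.28258
Total PV = 4493.82716 + 721236.28258 = 725730.10974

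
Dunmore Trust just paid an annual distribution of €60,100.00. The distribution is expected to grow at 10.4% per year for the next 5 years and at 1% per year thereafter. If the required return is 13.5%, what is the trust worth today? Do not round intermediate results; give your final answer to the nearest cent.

€699572.51

D_1 = 66350.40000
D_2 = 73250.84160
D_3 = 80868.92913
D_4 = 89279.29776
D_5 = 98564.34472
Terminal value at year 5: TV = D_5×(1+g_2)/(r−g_2) = 99549.98817/0.125 = 796399.90535
P_0 = D_1/(1+r)^1 + D_2/(1+r)^2 + D_3/(1+r)^3 + D_4/(1+r)^4 + D_5/(1+r)^5 + TV/(1+r)^5
    = 58458.50220 + 56861.83827 + 55308.78365 + 53798.14727 + 52328.77056 + 422816.46613 = 699572.50809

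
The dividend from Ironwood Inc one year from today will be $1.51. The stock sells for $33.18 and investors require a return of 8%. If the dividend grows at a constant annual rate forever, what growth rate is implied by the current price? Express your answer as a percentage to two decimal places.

P = D₁/(r−g) ⇒ g = r − D₁/P = 0.08 − $1.51/$33.18 = 0.034491

3.45%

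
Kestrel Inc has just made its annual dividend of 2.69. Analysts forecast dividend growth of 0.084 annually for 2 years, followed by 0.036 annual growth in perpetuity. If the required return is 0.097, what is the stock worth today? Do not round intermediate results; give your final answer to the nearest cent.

49.89

D_1 = 2.91596
D_2 = 3.16090
Terminal value at year 2: TV = D_2×(1+g_2)/(r−g_2) = 3.27469/0.061 = 53.68349
P_0 = D_1/(1+r)^1 + D_2/(1+r)^2 + TV/(1+r)^2
    = 2.65812 + 2.62662 + 44.60952 = 49.89426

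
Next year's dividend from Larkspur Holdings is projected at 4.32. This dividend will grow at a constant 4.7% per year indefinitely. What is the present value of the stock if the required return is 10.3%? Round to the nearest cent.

Growing perpetuity: P = D₁ / (r − g) = 4.3200 / (0.103 − 0.047) = 77.14

77.14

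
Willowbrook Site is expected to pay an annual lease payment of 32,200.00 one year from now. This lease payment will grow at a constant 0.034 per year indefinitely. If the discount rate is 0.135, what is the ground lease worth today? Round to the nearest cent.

318811.88

Growing perpetuity: P = D₁ / (r − g) = 32,200.0000 / (0.135 − 0.034) = 318,811.88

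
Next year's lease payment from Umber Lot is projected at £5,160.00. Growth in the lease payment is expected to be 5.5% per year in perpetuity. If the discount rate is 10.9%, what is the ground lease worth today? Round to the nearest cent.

Growing perpetuity: P = D₁ / (r − g) = £5,160.0000 / (0.109 − 0.055) = £95,555.56

£95555.56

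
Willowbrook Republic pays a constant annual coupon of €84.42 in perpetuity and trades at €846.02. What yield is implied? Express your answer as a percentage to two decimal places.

9.98%

P = C/r ⇒ r = C/P = €84.42/€846.02 = 0.099785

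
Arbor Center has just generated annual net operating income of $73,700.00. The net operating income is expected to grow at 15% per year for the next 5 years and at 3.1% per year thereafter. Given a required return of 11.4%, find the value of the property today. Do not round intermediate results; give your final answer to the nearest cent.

$1479078.17

D_1 = 84755.00000
D_2 = 97468.25000
D_3 = 112088.48750
D_4 = 128901.76062
D_5 = 148237.02472
Terminal value at year 5: TV = D_5×(1+g_2)/(r−g_2) = 152832.37249/0.083 = 1841353.88536
P_0 = D_1/(1+r)^1 + D_2/(1+r)^2 + D_3/(1+r)^3 + D_4/(1+r)^4 + D_5/(1+r)^5 + TV/(1+r)^5
    = 76081.68761 + 78540.34179 + 81078.44978 + 83698.57922 + 86403.38070 + 1073275.72897 = 1479078.16807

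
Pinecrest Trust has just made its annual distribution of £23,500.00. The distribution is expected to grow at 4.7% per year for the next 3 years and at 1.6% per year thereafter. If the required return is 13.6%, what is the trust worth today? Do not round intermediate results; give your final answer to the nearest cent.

D_1 = 24604.50000
D_2 = 25760.91150
D_3 = 26971.67434
Terminal value at year 3: TV = D_3×(1+g_2)/(r−g_2) = 27403.22113/0.12 = 228360.17608
P_0 = D_1/(1+r)^1 + D_2/(1+r)^2 + D_3/(1+r)^3 + TV/(1+r)^3
    = 21658.89085 + 19962.02352 + 18398.09738 + 155770.55780 = 215789.56954

£215789.57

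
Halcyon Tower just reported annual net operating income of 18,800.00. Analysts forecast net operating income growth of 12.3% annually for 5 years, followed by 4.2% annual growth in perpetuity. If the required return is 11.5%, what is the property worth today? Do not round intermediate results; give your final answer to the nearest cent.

374159.53

D_1 = 21112.40000
D_2 = 23709.22520
D_3 = 26625.45990
D_4 = 29900.39147
D_5 = 33578.13962
Terminal value at year 5: TV = D_5×(1+g_2)/(r−g_2) = 34988.42148/0.073 = 479293.44495
P_0 = D_1/(1+r)^1 + D_2/(1+r)^2 + D_3/(1+r)^3 + D_4/(1+r)^4 + D_5/(1+r)^5 + TV/(1+r)^5
    = 18934.88789 + 19070.74359 + 19207.57404 + 19345.38623 + 19484.18721 + 278116.75436 = 374159.53331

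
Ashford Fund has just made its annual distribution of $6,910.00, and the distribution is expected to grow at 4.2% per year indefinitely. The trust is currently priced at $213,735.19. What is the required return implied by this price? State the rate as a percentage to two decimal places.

D₁ = $6,910.00 × 1.042 = $7,200.2200
P = D₁/(r − g) ⇒ r = D₁/P + g = $7,200.2200/$213,735.19 + 0.042 = 0.033688 + 0.042 = 0.075688

7.57%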